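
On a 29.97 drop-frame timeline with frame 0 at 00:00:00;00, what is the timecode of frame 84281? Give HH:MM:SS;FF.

Ten DF minutes hold 17982 frames, so frame 84281 lies in block 4 (frames 71928–89909) with 12353 frames into that block.
The block's first minute is 1800 frames and the rest 1798 each; 12353 frames reaches minute 6, so 4 × 18 + 6 × 2 = 84 labels have been skipped so far.
Adding those back, label number 84281 + 84 = 84365 at 30 labels/s is 2812 s + 5 f = 0 h 46 min 52 s frame 5, i.e. 00:46:52;05.

00:46:52;05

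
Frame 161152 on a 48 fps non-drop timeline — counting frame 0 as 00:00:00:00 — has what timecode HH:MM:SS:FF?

00:55:57:16

161152 ÷ 48 = 3357 full seconds, remainder 16 frames.
3357 s = 0 h 55 min 57 s.
Timecode: 00:55:57:16.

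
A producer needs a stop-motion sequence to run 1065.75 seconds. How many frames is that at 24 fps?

Frames = 1065.75 × 24 = 25578.

25578 frames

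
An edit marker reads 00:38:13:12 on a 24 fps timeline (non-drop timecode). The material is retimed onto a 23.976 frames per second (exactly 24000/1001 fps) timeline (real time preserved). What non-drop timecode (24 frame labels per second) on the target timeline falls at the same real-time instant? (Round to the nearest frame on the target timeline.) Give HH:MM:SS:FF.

Source frame index: (0×3600 + 38×60 + 13) × 24 + 12 = 55044.
Real time: 55044 / (24) = 4587/2 s.
Target frame: (4587/2) × (24000/1001) = 5004000/91 ≈ 54989.011 → 54989.
At 24 labels/s: frame 54989 → 00:38:11:05.

00:38:11:05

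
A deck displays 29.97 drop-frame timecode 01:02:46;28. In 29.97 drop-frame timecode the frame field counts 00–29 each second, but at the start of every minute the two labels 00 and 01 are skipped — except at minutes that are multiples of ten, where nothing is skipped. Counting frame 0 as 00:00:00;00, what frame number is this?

As if non-drop at 30 labels/s: (1 × 3600 + 2 × 60 + 46) × 30 + 28 = 113008.
Minute boundaries passed: 62; those not divisible by 10: 62 − 6 = 56; dropped labels = 2 × 56 = 112.
Actual frame index = 113008 − 112 = 112896.

112896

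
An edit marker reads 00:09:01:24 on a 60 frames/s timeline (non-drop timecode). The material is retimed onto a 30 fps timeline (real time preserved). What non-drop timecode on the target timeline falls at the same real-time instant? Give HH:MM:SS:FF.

00:09:01:12

Source frame index: (0×3600 + 9×60 + 1) × 60 + 24 = 32484.
Real time: 32484 / (60) = 2707/5 s.
Target frame: (2707/5) × (30) = 16242.
At 30 labels/s: frame 16242 → 00:09:01:12.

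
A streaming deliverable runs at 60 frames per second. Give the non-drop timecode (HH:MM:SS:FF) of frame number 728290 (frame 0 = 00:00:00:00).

03:22:18:10

728290 ÷ 60 = 12138 full seconds, remainder 10 frames.
12138 s = 3 h 22 min 18 s.
Timecode: 03:22:18:10.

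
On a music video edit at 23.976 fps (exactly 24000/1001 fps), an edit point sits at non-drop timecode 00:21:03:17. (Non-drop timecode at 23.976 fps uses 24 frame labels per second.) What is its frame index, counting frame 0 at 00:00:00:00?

Total seconds to the label: (0 × 3600 + 21 × 60 + 3) = 1263.
Frame index = 1263 × 24 + 17 = 30329.

30329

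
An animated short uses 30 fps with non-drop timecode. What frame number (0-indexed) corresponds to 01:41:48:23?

frame 183263

Total seconds to the label: (1 × 3600 + 41 × 60 + 48) = 6108.
Frame index = 6108 × 30 + 23 = 183263.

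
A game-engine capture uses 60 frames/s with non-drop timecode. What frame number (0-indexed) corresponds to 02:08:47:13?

Total seconds to the label: (2 × 3600 + 8 × 60 + 47) = 7727.
Frame index = 7727 × 60 + 13 = 463633.

frame 463633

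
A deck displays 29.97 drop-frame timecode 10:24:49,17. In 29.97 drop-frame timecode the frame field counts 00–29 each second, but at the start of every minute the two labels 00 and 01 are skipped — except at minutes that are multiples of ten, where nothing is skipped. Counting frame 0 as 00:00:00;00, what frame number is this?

1123563

Complete 10-minute blocks: 62, each 17982 frames → 1114884.
Remaining 4 whole minutes in the current block: 1800 + 3 × 1798 = 7194 frames.
Within the current minute: 49 × 30 + 17 − 2 = 1485 (labels ;00/;01 skipped at this minute). Total = 1114884 + 7194 + 1485 = 1123563.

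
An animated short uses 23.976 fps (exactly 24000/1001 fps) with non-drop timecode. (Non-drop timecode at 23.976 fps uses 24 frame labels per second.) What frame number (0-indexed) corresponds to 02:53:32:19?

249907

Total seconds to the label: (2 × 3600 + 53 × 60 + 32) = 10412.
Frame index = 10412 × 24 + 19 = 249907.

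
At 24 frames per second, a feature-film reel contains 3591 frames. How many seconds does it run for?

Running time = 3591 / (24) = 149.625 s.

149.625 seconds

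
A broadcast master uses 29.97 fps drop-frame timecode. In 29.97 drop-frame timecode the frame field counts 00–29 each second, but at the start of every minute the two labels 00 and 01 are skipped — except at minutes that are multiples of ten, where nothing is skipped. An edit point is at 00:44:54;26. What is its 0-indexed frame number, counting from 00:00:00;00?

As if non-drop at 30 labels/s: (0 × 3600 + 44 × 60 + 54) × 30 + 26 = 80846.
Minute boundaries passed: 44; those not divisible by 10: 44 − 4 = 40; dropped labels = 2 × 40 = 80.
Actual frame index = 80846 − 80 = 80766.

80766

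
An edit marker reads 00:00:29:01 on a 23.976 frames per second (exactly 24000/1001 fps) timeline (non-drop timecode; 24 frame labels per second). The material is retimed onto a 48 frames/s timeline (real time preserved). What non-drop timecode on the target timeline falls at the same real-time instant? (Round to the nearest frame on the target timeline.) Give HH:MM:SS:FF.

Source frame index: (0×3600 + 0×60 + 29) × 24 + 1 = 697.
Real time: 697 / (24000/1001) = 697697/24000 s.
Target frame: (697697/24000) × (48) = 697697/500 ≈ 1395.394 → 1395.
At 48 labels/s: frame 1395 → 00:00:29:03.

00:00:29:03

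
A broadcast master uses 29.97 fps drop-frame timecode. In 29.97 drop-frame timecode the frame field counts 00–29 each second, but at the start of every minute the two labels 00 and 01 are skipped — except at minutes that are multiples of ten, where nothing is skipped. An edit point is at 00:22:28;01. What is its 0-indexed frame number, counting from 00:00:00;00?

Complete 10-minute blocks: 2, each 17982 frames → 35964.
Remaining 2 whole minutes in the current block: 1800 + 1 × 1798 = 3598 frames.
Within the current minute: 28 × 30 + 1 − 2 = 839 (labels ;00/;01 skipped at this minute). Total = 35964 + 3598 + 839 = 40401.

40401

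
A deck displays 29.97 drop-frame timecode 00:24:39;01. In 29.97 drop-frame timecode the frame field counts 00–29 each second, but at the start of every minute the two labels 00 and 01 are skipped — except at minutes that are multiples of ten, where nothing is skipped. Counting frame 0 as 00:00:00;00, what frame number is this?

Complete 10-minute blocks: 2, each 17982 frames → 35964.
Remaining 4 whole minutes in the current block: 1800 + 3 × 1798 = 7194 frames.
Within the current minute: 39 × 30 + 1 − 2 = 1169 (labels ;00/;01 skipped at this minute). Total = 35964 + 7194 + 1169 = 44327.

44327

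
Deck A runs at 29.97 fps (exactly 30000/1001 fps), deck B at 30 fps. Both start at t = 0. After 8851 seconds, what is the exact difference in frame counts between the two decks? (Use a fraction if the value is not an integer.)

265530/1001 frames

A emits 30000/1001 × 8851 = 265530000/1001 frames; B emits 30 × 8851 = 265530.
Difference = 265530/1001 frames (≈ 265.2647); B is ahead of A.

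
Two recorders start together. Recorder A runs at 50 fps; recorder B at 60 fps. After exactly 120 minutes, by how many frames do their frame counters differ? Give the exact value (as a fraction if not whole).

72000 frames

120 min = 7200 s.
A emits 50 × 7200 = 360000 frames; B emits 60 × 7200 = 432000.
Difference = 72000 frames; B is ahead of A.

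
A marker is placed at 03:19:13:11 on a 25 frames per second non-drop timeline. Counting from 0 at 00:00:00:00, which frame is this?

298836

Total seconds to the label: (3 × 3600 + 19 × 60 + 13) = 11953.
Frame index = 11953 × 25 + 11 = 298836.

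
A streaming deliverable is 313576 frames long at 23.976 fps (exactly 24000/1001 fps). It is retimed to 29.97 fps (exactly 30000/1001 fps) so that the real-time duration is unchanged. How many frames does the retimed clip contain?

391970 frames

Target frames = source frames × (target rate / source rate) = 313576 × (30000/1001)/(24000/1001) = 313576 × 5/4 = 391970.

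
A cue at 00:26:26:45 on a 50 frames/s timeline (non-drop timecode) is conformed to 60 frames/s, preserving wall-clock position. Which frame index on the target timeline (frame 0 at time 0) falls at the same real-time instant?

frame 95214

Source frame index: (0×3600 + 26×60 + 26) × 50 + 45 = 79345.
Real time: 79345 / (50) = 15869/10 s.
Target frame: (15869/10) × (60) = 95214.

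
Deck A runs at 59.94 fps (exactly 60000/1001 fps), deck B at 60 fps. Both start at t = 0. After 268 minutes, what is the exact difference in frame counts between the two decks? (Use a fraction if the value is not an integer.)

268 min = 16080 s.
A emits 60000/1001 × 16080 = 964800000/1001 frames; B emits 60 × 16080 = 964800.
Difference = 964800/1001 frames (≈ 963.8362); B is ahead of A.

964800/1001 frames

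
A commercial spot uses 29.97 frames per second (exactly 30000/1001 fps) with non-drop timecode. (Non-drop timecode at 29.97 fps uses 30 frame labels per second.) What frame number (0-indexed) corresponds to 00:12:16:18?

Total seconds to the label: (0 × 3600 + 12 × 60 + 16) = 736.
Frame index = 736 × 30 + 18 = 22098.

frame 22098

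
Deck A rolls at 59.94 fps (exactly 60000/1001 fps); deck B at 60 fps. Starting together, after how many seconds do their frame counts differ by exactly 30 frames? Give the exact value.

The gap grows by |60 − 60000/1001| = 60/1001 frames per second.
Time for a 30-frame gap: 30 ÷ (60/1001) = 500.5 s.

500.5 seconds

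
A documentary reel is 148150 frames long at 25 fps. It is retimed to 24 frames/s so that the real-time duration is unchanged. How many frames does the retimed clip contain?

Target frames = source frames × (target rate / source rate) = 148150 × (24)/(25) = 148150 × 24/25 = 142224.

142224 frames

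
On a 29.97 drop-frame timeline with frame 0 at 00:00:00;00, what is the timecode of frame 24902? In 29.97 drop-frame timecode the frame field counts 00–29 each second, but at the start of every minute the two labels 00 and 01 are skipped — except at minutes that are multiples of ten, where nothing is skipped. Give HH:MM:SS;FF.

00:13:50;26

Each 10-minute DF block holds 10 × 60 × 30 − 9 × 2 = 17982 frames. 24902 ÷ 17982 → 1 full block, remainder 6920.
Within the partial block the first minute is 1800 frames and each further minute 1798, so 3 further minute boundaries passed. Total skipped labels = 18 × 1 + 2 × 3 = 24.
Non-drop label index = 24902 + 24 = 24926; at 30 labels/s that is 00:13:50:26, i.e. DF 00:13:50;26.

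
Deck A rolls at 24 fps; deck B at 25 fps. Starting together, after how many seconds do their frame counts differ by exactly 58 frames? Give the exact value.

The gap grows by |25 − 24| = 1 frame per second.
Time for a 58-frame gap: 58 ÷ (1) = 58 s.

58 seconds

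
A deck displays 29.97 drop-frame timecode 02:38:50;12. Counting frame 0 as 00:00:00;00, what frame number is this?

285626

Complete 10-minute blocks: 15, each 17982 frames → 269730.
Remaining 8 whole minutes in the current block: 1800 + 7 × 1798 = 14386 frames.
Within the current minute: 50 × 30 + 12 − 2 = 1510 (labels ;00/;01 skipped at this minute). Total = 269730 + 14386 + 1510 = 285626.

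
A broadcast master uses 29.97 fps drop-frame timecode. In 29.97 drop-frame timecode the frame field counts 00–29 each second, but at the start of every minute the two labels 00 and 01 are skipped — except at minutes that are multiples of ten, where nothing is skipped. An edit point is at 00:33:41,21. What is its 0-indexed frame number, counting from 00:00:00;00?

60591

As if non-drop at 30 labels/s: (0 × 3600 + 33 × 60 + 41) × 30 + 21 = 60651.
Minute boundaries passed: 33; those not divisible by 10: 33 − 3 = 30; dropped labels = 2 × 30 = 60.
Actual frame index = 60651 − 60 = 60591.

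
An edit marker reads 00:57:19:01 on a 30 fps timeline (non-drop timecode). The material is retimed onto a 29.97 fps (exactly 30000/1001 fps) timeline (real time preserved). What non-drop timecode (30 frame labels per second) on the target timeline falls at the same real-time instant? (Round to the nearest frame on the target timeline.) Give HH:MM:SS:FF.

Source frame index: (0×3600 + 57×60 + 19) × 30 + 1 = 103171.
Real time: 103171 / (30) = 103171/30 s.
Target frame: (103171/30) × (30000/1001) = 103171000/1001 ≈ 103067.932 → 103068.
At 30 labels/s: frame 103068 → 00:57:15:18.

00:57:15:18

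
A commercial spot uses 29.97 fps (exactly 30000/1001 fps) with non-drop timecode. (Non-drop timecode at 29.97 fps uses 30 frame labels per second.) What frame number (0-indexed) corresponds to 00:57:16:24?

Total seconds to the label: (0 × 3600 + 57 × 60 + 16) = 3436.
Frame index = 3436 × 30 + 24 = 103104.

103104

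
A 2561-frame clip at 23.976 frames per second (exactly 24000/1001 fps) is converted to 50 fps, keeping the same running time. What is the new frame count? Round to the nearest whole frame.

Frames at target rate = 2561 × (50) / (24000/1001) = 2563561/480 ≈ 5340.752.
Nearest whole frame: 5341.

5341 frames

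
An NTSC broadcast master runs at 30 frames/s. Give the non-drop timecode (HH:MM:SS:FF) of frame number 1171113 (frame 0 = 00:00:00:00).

10:50:37:03

1171113 ÷ 30 = 39037 full seconds, remainder 3 frames.
39037 s = 10 h 50 min 37 s.
Timecode: 10:50:37:03.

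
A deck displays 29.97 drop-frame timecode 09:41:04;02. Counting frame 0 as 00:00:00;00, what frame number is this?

1044876

Complete 10-minute blocks: 58, each 17982 frames → 1042956.
Remaining 1 whole minute in the current block: 1800 + 0 × 1798 = 1800 frames.
Within the current minute: 4 × 30 + 2 − 2 = 120 (labels ;00/;01 skipped at this minute). Total = 1042956 + 1800 + 120 = 1044876.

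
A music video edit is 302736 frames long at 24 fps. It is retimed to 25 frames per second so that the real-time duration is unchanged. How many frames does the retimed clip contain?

Target frames = source frames × (target rate / source rate) = 302736 × (25)/(24) = 302736 × 25/24 = 315350.

315350 frames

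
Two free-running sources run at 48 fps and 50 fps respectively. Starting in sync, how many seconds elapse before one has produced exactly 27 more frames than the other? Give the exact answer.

13.5 seconds

The gap grows by |50 − 48| = 2 frames per second.
Time for a 27-frame gap: 27 ÷ (2) = 13.5 s.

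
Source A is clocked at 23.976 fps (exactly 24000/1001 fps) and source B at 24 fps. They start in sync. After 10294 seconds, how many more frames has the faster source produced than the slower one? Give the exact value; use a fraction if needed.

247056/1001 frames

A emits 24000/1001 × 10294 = 247056000/1001 frames; B emits 24 × 10294 = 247056.
Difference = 247056/1001 frames (≈ 246.8092); B is ahead of A.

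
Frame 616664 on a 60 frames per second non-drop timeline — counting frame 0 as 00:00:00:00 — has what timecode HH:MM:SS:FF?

02:51:17:44

616664 ÷ 60 = 10277 full seconds, remainder 44 frames.
10277 s = 2 h 51 min 17 s.
Timecode: 02:51:17:44.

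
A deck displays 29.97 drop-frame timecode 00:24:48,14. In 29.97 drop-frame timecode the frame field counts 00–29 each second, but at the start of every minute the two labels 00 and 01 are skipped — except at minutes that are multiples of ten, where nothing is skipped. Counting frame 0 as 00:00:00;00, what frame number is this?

44610

As if non-drop at 30 labels/s: (0 × 3600 + 24 × 60 + 48) × 30 + 14 = 44654.
Minute boundaries passed: 24; those not divisible by 10: 24 − 2 = 22; dropped labels = 2 × 22 = 44.
Actual frame index = 44654 − 44 = 44610.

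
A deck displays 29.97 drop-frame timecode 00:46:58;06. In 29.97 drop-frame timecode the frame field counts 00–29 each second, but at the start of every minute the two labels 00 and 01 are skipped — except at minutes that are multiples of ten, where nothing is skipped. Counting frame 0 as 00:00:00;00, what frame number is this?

As if non-drop at 30 labels/s: (0 × 3600 + 46 × 60 + 58) × 30 + 6 = 84546.
Minute boundaries passed: 46; those not divisible by 10: 46 − 4 = 42; dropped labels = 2 × 42 = 84.
Actual frame index = 84546 − 84 = 84462.

84462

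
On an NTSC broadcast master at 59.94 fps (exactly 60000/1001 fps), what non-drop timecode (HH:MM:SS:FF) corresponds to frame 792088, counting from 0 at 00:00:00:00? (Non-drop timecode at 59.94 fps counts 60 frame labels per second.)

03:40:01:28

792088 ÷ 60 = 13201 full seconds, remainder 28 frames.
13201 s = 3 h 40 min 1 s.
Timecode: 03:40:01:28.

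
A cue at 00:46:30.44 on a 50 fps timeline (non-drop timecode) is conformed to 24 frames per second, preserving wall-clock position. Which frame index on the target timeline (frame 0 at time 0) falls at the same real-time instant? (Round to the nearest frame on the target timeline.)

frame 66981

Source frame index: (0×3600 + 46×60 + 30) × 50 + 44 = 139544.
Real time: 139544 / (50) = 69772/25 s.
Target frame: (69772/25) × (24) = 1674528/25 ≈ 66981.120 → 66981.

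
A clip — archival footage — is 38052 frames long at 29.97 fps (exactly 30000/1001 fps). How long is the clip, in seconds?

1269.6684 seconds

Running time = 38052 / (30000/1001) = 1269.6684 s.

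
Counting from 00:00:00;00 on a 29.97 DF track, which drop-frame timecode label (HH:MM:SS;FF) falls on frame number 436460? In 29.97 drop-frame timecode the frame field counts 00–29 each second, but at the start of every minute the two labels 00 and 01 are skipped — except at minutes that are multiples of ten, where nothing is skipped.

Each 10-minute DF block holds 10 × 60 × 30 − 9 × 2 = 17982 frames. 436460 ÷ 17982 → 24 full blocks, remainder 4892.
Within the partial block the first minute is 1800 frames and each further minute 1798, so 2 further minute boundaries passed. Total skipped labels = 18 × 24 + 2 × 2 = 436.
Non-drop label index = 436460 + 436 = 436896; at 30 labels/s that is 04:02:43:06, i.e. DF 04:02:43;06.

04:02:43;06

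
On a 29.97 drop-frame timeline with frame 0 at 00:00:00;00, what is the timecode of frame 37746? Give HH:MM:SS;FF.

00:20:59;12

Each 10-minute DF block holds 10 × 60 × 30 − 9 × 2 = 17982 frames. 37746 ÷ 17982 → 2 full blocks, remainder 1782.
Within the partial block the first minute is 1800 frames and each further minute 1798, so 0 further minute boundaries passed. Total skipped labels = 18 × 2 + 2 × 0 = 36.
Non-drop label index = 37746 + 36 = 37782; at 30 labels/s that is 00:20:59:12, i.e. DF 00:20:59;12.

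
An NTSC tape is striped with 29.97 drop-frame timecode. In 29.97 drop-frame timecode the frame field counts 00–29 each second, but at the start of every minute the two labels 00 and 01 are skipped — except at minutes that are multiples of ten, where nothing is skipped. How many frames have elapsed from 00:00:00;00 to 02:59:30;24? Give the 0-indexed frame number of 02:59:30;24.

As if non-drop at 30 labels/s: (2 × 3600 + 59 × 60 + 30) × 30 + 24 = 323124.
Minute boundaries passed: 179; those not divisible by 10: 179 − 17 = 162; dropped labels = 2 × 162 = 324.
Actual frame index = 323124 − 324 = 322800.

322800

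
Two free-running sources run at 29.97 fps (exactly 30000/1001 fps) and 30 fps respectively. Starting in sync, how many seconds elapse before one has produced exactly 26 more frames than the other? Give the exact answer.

The gap grows by |30 − 30000/1001| = 30/1001 frames per second.
Time for a 26-frame gap: 26 ÷ (30/1001) = 13013/15 s.

13013/15 seconds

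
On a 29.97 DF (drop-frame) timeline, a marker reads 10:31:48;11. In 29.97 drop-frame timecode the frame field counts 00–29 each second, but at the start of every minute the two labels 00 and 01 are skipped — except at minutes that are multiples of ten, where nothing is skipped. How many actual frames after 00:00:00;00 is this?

Complete 10-minute blocks: 63, each 17982 frames → 1132866.
Remaining 1 whole minute in the current block: 1800 + 0 × 1798 = 1800 frames.
Within the current minute: 48 × 30 + 11 − 2 = 1449 (labels ;00/;01 skipped at this minute). Total = 1132866 + 1800 + 1449 = 1136115.

1136115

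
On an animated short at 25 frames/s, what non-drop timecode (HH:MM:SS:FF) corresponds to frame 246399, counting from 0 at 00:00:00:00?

02:44:15:24

246399 ÷ 25 = 9855 full seconds, remainder 24 frames.
9855 s = 2 h 44 min 15 s.
Timecode: 02:44:15:24.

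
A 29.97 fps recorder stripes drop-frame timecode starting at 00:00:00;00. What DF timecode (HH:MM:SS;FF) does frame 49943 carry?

Each 10-minute DF block holds 10 × 60 × 30 − 9 × 2 = 17982 frames. 49943 ÷ 17982 → 2 full blocks, remainder 13979.
Within the partial block the first minute is 1800 frames and each further minute 1798, so 7 further minute boundaries passed. Total skipped labels = 18 × 2 + 2 × 7 = 50.
Non-drop label index = 49943 + 50 = 49993; at 30 labels/s that is 00:27:46:13, i.e. DF 00:27:46;13.

00:27:46;13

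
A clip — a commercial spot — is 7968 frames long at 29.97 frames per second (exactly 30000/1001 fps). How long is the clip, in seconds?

265.8656 seconds

Running time = 7968 / (30000/1001) = 265.8656 s.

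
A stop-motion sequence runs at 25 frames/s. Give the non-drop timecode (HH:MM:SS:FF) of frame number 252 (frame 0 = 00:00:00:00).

00:00:10:02

252 ÷ 25 = 10 full seconds, remainder 2 frames.
10 s = 0 h 0 min 10 s.
Timecode: 00:00:10:02.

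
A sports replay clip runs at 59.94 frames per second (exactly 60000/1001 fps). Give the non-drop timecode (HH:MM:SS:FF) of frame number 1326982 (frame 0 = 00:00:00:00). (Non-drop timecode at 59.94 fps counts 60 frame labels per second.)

06:08:36:22

1326982 ÷ 60 = 22116 full seconds, remainder 22 frames.
22116 s = 6 h 8 min 36 s.
Timecode: 06:08:36:22.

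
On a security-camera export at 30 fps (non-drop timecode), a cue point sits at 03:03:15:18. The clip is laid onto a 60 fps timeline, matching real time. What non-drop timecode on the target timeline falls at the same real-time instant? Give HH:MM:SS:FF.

Source frame index: (3×3600 + 3×60 + 15) × 30 + 18 = 329868.
Real time: 329868 / (30) = 54978/5 s.
Target frame: (54978/5) × (60) = 659736.
At 60 labels/s: frame 659736 → 03:03:15:36.

03:03:15:36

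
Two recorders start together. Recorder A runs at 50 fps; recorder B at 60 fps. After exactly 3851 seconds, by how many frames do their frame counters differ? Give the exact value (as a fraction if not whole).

A emits 50 × 3851 = 192550 frames; B emits 60 × 3851 = 231060.
Difference = 38510 frames; B is ahead of A.

38510 frames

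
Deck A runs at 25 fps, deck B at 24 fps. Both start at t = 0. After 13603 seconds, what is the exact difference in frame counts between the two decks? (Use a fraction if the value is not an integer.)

13603 frames

A emits 25 × 13603 = 340075 frames; B emits 24 × 13603 = 326472.
Difference = 13603 frames; B is behind A.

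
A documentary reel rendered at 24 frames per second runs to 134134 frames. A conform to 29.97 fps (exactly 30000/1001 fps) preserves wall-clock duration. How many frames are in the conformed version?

Target frames = source frames × (target rate / source rate) = 134134 × (30000/1001)/(24) = 134134 × 1250/1001 = 167500.

167500 frames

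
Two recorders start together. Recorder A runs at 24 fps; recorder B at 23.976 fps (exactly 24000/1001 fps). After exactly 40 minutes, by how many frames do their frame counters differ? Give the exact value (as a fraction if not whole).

57600/1001 frames

40 min = 2400 s.
A emits 24 × 2400 = 57600 frames; B emits 24000/1001 × 2400 = 57600000/1001.
Difference = 57600/1001 frames (≈ 57.5425); B is behind A.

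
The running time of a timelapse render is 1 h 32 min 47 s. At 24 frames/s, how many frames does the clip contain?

1 h 32 min 47 s = 5567 s.
Frames = 5567 × 24 = 133608.

133608 frames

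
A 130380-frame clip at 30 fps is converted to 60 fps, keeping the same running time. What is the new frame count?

Target frames = source frames × (target rate / source rate) = 130380 × (60)/(30) = 130380 × 2 = 260760.

260760 frames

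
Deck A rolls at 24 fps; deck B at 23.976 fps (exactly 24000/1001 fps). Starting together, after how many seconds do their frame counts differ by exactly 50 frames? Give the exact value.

The gap grows by |24000/1001 − 24| = 24/1001 frames per second.
Time for a 50-frame gap: 50 ÷ (24/1001) = 25025/12 s.

25025/12 seconds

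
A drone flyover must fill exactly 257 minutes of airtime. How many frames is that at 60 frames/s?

925200 frames

257 min = 15420 s.
Frames = 15420 × 60 = 925200.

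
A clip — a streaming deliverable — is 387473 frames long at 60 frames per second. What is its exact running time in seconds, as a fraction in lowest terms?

387473/60 seconds

Running time = 387473 ÷ (60) = 387473 × 1/60 = 387473/60 s.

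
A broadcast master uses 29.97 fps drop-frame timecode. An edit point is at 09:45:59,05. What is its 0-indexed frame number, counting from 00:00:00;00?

1053721

As if non-drop at 30 labels/s: (9 × 3600 + 45 × 60 + 59) × 30 + 5 = 1054775.
Minute boundaries passed: 585; those not divisible by 10: 585 − 58 = 527; dropped labels = 2 × 527 = 1054.
Actual frame index = 1054775 − 1054 = 1053721.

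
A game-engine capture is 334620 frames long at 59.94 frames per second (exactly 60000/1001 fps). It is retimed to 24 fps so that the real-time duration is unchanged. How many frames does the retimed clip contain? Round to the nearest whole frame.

133982 frames

Frames at target rate = 334620 × (24) / (60000/1001) = 16747731/125 ≈ 133981.848.
Nearest whole frame: 133982.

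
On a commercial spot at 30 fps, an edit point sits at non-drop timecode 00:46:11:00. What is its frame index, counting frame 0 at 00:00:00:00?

83130

Total seconds to the label: (0 × 3600 + 46 × 60 + 11) = 2771.
Frame index = 2771 × 30 + 0 = 83130.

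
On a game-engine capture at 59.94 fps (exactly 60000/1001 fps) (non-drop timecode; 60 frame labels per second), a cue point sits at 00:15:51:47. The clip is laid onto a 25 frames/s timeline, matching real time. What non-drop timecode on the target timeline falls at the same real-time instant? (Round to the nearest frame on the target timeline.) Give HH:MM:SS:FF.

00:15:52:18

Source frame index: (0×3600 + 15×60 + 51) × 60 + 47 = 57107.
Real time: 57107 / (60000/1001) = 57164107/60000 s.
Target frame: (57164107/60000) × (25) = 57164107/2400 ≈ 23818.378 → 23818.
At 25 labels/s: frame 23818 → 00:15:52:18.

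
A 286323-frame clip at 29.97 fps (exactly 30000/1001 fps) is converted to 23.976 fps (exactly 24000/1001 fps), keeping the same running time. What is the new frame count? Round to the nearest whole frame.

229058 frames

Frames at target rate = 286323 × (24000/1001) / (30000/1001) = 1145292/5 ≈ 229058.400.
Nearest whole frame: 229058.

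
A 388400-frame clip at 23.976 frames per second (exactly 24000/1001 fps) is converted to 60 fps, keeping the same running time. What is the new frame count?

971971 frames

Target frames = source frames × (target rate / source rate) = 388400 × (60)/(24000/1001) = 388400 × 1001/400 = 971971.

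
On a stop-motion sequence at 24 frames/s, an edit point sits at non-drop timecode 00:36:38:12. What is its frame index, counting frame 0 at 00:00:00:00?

Total seconds to the label: (0 × 3600 + 36 × 60 + 38) = 2198.
Frame index = 2198 × 24 + 12 = 52764.

52764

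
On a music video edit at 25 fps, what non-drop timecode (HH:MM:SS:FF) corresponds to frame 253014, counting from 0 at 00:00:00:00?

253014 ÷ 25 = 10120 full seconds, remainder 14 frames.
10120 s = 2 h 48 min 40 s.
Timecode: 02:48:40:14.

02:48:40:14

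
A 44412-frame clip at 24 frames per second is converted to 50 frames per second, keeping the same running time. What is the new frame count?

Target frames = source frames × (target rate / source rate) = 44412 × (50)/(24) = 44412 × 25/12 = 92525.

92525 frames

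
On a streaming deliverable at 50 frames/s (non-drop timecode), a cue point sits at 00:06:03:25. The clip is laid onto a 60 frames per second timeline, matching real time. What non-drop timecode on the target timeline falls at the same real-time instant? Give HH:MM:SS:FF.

00:06:03:30

Source frame index: (0×3600 + 6×60 + 3) × 50 + 25 = 18175.
Real time: 18175 / (50) = 727/2 s.
Target frame: (727/2) × (60) = 21810.
At 60 labels/s: frame 21810 → 00:06:03:30.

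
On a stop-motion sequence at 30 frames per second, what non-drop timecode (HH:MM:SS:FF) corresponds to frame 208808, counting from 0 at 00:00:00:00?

01:56:00:08

208808 ÷ 30 = 6960 full seconds, remainder 8 frames.
6960 s = 1 h 56 min 0 s.
Timecode: 01:56:00:08.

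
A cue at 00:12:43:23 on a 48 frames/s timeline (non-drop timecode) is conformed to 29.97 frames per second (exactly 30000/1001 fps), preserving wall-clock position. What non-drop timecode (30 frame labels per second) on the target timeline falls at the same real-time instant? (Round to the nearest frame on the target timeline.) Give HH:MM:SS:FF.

00:12:42:21

Source frame index: (0×3600 + 12×60 + 43) × 48 + 23 = 36647.
Real time: 36647 / (48) = 36647/48 s.
Target frame: (36647/48) × (30000/1001) = 1761875/77 ≈ 22881.494 → 22881.
At 30 labels/s: frame 22881 → 00:12:42:21.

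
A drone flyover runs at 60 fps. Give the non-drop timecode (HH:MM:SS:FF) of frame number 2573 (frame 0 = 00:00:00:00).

00:00:42:53

2573 ÷ 60 = 42 full seconds, remainder 53 frames.
42 s = 0 h 0 min 42 s.
Timecode: 00:00:42:53.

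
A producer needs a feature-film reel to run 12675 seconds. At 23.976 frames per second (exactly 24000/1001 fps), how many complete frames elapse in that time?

303896 frames

Frames = 12675 × 24000/1001 = 23400000/77 ≈ 303896.1039.
Complete frames: 303896.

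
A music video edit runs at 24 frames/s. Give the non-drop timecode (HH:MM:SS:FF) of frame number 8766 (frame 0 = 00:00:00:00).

8766 ÷ 24 = 365 full seconds, remainder 6 frames.
365 s = 0 h 6 min 5 s.
Timecode: 00:06:05:06.

00:06:05:06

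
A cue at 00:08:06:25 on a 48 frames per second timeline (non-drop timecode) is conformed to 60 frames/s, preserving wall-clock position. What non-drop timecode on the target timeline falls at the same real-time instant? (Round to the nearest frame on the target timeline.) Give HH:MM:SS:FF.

Source frame index: (0×3600 + 8×60 + 6) × 48 + 25 = 23353.
Real time: 23353 / (48) = 23353/48 s.
Target frame: (23353/48) × (60) = 116765/4 ≈ 29191.250 → 29191.
At 60 labels/s: frame 29191 → 00:08:06:31.

00:08:06:31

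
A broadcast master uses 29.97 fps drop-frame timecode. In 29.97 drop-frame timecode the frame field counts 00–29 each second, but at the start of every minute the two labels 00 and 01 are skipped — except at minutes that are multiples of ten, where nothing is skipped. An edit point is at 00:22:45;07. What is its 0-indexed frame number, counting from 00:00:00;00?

As if non-drop at 30 labels/s: (0 × 3600 + 22 × 60 + 45) × 30 + 7 = 40957.
Minute boundaries passed: 22; those not divisible by 10: 22 − 2 = 20; dropped labels = 2 × 20 = 40.
Actual frame index = 40957 − 40 = 40917.

40917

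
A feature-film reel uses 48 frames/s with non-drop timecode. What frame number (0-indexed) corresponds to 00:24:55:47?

frame 71807

Total seconds to the label: (0 × 3600 + 24 × 60 + 55) = 1495.
Frame index = 1495 × 48 + 47 = 71807.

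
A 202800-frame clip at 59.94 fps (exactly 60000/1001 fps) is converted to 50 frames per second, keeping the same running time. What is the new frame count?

Target frames = source frames × (target rate / source rate) = 202800 × (50)/(60000/1001) = 202800 × 1001/1200 = 169169.

169169 frames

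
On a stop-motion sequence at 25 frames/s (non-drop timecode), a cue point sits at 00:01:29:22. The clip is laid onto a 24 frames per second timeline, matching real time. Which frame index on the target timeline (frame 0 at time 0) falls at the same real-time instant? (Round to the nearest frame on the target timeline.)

frame 2157

Source frame index: (0×3600 + 1×60 + 29) × 25 + 22 = 2247.
Real time: 2247 / (25) = 2247/25 s.
Target frame: (2247/25) × (24) = 53928/25 ≈ 2157.120 → 2157.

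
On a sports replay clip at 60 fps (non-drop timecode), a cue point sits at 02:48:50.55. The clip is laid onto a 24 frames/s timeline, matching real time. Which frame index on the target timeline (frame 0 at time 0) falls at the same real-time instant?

Source frame index: (2×3600 + 48×60 + 50) × 60 + 55 = 607855.
Real time: 607855 / (60) = 121571/12 s.
Target frame: (121571/12) × (24) = 243142.

frame 243142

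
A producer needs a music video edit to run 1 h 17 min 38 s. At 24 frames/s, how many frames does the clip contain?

111792 frames

1 h 17 min 38 s = 4658 s.
Frames = 4658 × 24 = 111792.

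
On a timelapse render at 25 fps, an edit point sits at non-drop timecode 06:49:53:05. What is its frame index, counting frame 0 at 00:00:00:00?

614830

Total seconds to the label: (6 × 3600 + 49 × 60 + 53) = 24593.
Frame index = 24593 × 25 + 5 = 614830.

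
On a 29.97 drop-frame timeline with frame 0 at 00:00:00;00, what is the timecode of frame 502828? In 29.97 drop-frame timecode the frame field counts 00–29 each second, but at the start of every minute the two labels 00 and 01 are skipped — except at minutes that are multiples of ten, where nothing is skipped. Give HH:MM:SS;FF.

04:39:37;22

Ten DF minutes hold 17982 frames, so frame 502828 lies in block 27 (frames 485514–503495) with 17314 frames into that block.
The block's first minute is 1800 frames and the rest 1798 each; 17314 frames reaches minute 9, so 27 × 18 + 9 × 2 = 504 labels have been skipped so far.
Adding those back, label number 502828 + 504 = 503332 at 30 labels/s is 16777 s + 22 f = 4 h 39 min 37 s frame 22, i.e. 04:39:37;22.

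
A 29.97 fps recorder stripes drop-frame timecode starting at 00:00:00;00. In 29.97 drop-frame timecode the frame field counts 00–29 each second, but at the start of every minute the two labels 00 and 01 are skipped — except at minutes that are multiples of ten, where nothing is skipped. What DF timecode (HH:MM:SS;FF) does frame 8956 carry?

Ten DF minutes hold 17982 frames, so frame 8956 lies in block 0 (frames 0–17981) with 8956 frames into that block.
The block's first minute is 1800 frames and the rest 1798 each; 8956 frames reaches minute 4, so 0 × 18 + 4 × 2 = 8 labels have been skipped so far.
Adding those back, label number 8956 + 8 = 8964 at 30 labels/s is 298 s + 24 f = 0 h 4 min 58 s frame 24, i.e. 00:04:58;24.

00:04:58;24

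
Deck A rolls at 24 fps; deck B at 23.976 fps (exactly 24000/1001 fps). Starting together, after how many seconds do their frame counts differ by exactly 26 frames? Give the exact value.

The gap grows by |24000/1001 − 24| = 24/1001 frames per second.
Time for a 26-frame gap: 26 ÷ (24/1001) = 13013/12 s.

13013/12 seconds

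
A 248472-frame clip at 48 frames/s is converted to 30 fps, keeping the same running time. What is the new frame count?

155295 frames

Frames at target rate = 248472 × (30) / (48) = 155295.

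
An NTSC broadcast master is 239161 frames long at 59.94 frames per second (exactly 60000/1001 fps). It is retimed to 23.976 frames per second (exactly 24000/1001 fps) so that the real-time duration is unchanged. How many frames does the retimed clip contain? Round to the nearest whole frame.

Frames at target rate = 239161 × (24000/1001) / (60000/1001) = 478322/5 ≈ 95664.400.
Nearest whole frame: 95664.

95664 frames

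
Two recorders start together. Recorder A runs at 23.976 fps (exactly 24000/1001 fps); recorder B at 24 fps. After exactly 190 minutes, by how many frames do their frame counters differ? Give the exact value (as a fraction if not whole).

273600/1001 frames

190 min = 11400 s.
A emits 24000/1001 × 11400 = 273600000/1001 frames; B emits 24 × 11400 = 273600.
Difference = 273600/1001 frames (≈ 273.3267); B is ahead of A.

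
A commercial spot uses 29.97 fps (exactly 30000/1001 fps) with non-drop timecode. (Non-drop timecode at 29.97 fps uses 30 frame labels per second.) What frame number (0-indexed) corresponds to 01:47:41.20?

frame 193850

Total seconds to the label: (1 × 3600 + 47 × 60 + 41) = 6461.
Frame index = 6461 × 30 + 20 = 193850.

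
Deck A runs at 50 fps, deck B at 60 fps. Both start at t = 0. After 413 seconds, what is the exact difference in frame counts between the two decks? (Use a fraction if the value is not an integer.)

4130 frames

A emits 50 × 413 = 20650 frames; B emits 60 × 413 = 24780.
Difference = 4130 frames; B is ahead of A.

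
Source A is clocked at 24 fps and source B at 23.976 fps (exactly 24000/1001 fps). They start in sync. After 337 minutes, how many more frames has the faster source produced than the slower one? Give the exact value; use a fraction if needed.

337 min = 20220 s.
A emits 24 × 20220 = 485280 frames; B emits 24000/1001 × 20220 = 485280000/1001.
Difference = 485280/1001 frames (≈ 484.7952); B is behind A.

485280/1001 frames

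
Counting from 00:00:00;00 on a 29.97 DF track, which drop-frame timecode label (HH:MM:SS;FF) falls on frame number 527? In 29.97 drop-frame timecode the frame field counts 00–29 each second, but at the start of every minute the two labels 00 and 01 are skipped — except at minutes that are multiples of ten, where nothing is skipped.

00:00:17;17

Ten DF minutes hold 17982 frames, so frame 527 lies in block 0 (frames 0–17981) with 527 frames into that block.
The block's first minute is 1800 frames and the rest 1798 each; 527 frames reaches minute 0, so 0 × 18 + 0 × 2 = 0 labels have been skipped so far.
Adding those back, label number 527 + 0 = 527 at 30 labels/s is 17 s + 17 f = 0 h 0 min 17 s frame 17, i.e. 00:00:17;17.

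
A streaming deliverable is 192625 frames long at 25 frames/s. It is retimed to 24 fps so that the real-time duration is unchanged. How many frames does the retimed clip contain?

184920 frames

Target frames = source frames × (target rate / source rate) = 192625 × (24)/(25) = 192625 × 24/25 = 184920.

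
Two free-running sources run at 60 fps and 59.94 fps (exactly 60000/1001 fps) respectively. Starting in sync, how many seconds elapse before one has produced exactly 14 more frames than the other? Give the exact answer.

The gap grows by |60000/1001 − 60| = 60/1001 frames per second.
Time for a 14-frame gap: 14 ÷ (60/1001) = 7007/30 s.

7007/30 seconds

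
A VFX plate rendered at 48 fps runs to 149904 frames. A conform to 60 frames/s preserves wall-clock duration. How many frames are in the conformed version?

Target frames = source frames × (target rate / source rate) = 149904 × (60)/(48) = 149904 × 5/4 = 187380.

187380 frames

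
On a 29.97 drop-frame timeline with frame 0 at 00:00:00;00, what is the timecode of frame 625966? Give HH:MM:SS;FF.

05:48:06;14

Ten DF minutes hold 17982 frames, so frame 625966 lies in block 34 (frames 611388–629369) with 14578 frames into that block.
The block's first minute is 1800 frames and the rest 1798 each; 14578 frames reaches minute 8, so 34 × 18 + 8 × 2 = 628 labels have been skipped so far.
Adding those back, label number 625966 + 628 = 626594 at 30 labels/s is 20886 s + 14 f = 5 h 48 min 6 s frame 14, i.e. 05:48:06;14.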